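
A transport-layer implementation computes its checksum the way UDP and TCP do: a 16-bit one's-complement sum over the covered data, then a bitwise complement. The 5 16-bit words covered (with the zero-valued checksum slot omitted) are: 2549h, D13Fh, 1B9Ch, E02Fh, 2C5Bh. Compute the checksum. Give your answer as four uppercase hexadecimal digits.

One's-complement addition (fold any carry out of bit 15 back into bit 0):
  0x2549 + 0xD13F = 0x0F688
  0xF688 + 0x1B9C = 0x11224 → wrap carry → 0x1225
  0x1225 + 0xE02F = 0x0F254
  0xF254 + 0x2C5B = 0x11EAF → wrap carry → 0x1EB0
One's-complement sum = 0x1EB0.
Checksum = ~0x1EB0 & 0xFFFF = 0xE14F.

E14F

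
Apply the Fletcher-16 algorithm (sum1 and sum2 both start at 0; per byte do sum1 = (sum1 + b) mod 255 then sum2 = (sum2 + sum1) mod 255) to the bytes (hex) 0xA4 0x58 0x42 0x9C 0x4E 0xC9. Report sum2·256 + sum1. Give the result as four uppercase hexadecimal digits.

DAF3

Running sums (mod 255):
  after byte 0 (0xA4): sum1=164, sum2=164
  after byte 1 (0x58): sum1=252, sum2=161
  after byte 2 (0x42): sum1=63, sum2=224
  after byte 3 (0x9C): sum1=219, sum2=188
  after byte 4 (0x4E): sum1=42, sum2=230
  after byte 5 (0xC9): sum1=243, sum2=218
Checksum = sum2·256 + sum1 = 218·256 + 243 = 56051 = 0xDAF3.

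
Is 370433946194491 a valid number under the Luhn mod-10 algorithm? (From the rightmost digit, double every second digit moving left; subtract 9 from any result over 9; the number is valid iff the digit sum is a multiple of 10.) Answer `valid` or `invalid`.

From the right, keep odd positions and double even positions (subtract 9 from any doubled value over 9):
  doubled (positions 2,4,...): 9 8 2 8 6 8 5 → sum 46
  kept (positions 1,3,...): 1 4 9 6 9 3 0 3 → sum 35
Total = 81.
81 mod 10 = 1, so the number is invalid.

invalid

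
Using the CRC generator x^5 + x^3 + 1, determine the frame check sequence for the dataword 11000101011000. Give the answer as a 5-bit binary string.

11100

Append 5 zeros: 1100010101100000000. Divide by 101001 (XOR where the leading bit is 1):
  pos 0: 110001 XOR 101001 = 011000
  pos 1: 110000 XOR 101001 = 011001
  pos 2: 110011 XOR 101001 = 011010
  pos 3: 110100 XOR 101001 = 011101
  pos 4: 111011 XOR 101001 = 010010
  pos 5: 100101 XOR 101001 = 001100
  pos 7: 110000 XOR 101001 = 011001
  pos 8: 110010 XOR 101001 = 011011
  pos 9: 110110 XOR 101001 = 011111
  pos 10: 111110 XOR 101001 = 010111
  pos 11: 101110 XOR 101001 = 000111
Remainder (last 5 bits) = 11100. This is the CRC / FCS.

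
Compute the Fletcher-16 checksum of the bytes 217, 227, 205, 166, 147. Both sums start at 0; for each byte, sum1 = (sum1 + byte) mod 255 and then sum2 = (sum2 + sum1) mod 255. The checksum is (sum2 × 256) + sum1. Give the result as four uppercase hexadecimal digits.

Running sums (mod 255):
  after byte 0 (217): sum1=217, sum2=217
  after byte 1 (227): sum1=189, sum2=151
  after byte 2 (205): sum1=139, sum2=35
  after byte 3 (166): sum1=50, sum2=85
  after byte 4 (147): sum1=197, sum2=27
Checksum = sum2·256 + sum1 = 27·256 + 197 = 7109 = 0x1BC5.

1BC5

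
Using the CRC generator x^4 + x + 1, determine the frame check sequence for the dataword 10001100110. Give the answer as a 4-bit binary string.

1110

Append 4 zeros: 100011001100000. Divide by 10011 (XOR where the leading bit is 1):
  pos 0: 10001 XOR 10011 = 00010
  pos 3: 10100 XOR 10011 = 00111
  pos 5: 11111 XOR 10011 = 01100
  pos 6: 11000 XOR 10011 = 01011
  pos 7: 10110 XOR 10011 = 00101
  pos 9: 10100 XOR 10011 = 00111
Remainder (last 4 bits) = 1110. This is the CRC / FCS.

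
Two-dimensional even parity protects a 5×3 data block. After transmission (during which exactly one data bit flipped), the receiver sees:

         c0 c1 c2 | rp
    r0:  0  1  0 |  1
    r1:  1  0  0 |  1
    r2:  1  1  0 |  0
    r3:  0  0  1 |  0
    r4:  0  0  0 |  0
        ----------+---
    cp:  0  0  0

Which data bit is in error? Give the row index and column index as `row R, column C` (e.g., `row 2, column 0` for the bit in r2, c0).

Recompute each row's even parity and compare to rp:
  r0: data parity 1, sent rp 1 → ok
  r1: data parity 1, sent rp 1 → ok
  r2: data parity 0, sent rp 0 → ok
  r3: data parity 1, sent rp 0 → mismatch
  r4: data parity 0, sent rp 0 → ok
Recompute each column's even parity and compare to cp:
  c0: data parity 0, sent cp 0 → ok
  c1: data parity 0, sent cp 0 → ok
  c2: data parity 1, sent cp 0 → mismatch
Exactly one row (r3) and one column (c2) fail → the flipped bit is at their intersection.

row 3, column 2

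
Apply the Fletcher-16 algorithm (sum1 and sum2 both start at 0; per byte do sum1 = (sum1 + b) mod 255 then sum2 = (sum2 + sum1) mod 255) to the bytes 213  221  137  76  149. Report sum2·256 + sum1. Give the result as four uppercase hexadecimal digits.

Running sums (mod 255):
  after byte 0 (213): sum1=213, sum2=213
  after byte 1 (221): sum1=179, sum2=137
  after byte 2 (137): sum1=61, sum2=198
  after byte 3 (76): sum1=137, sum2=80
  after byte 4 (149): sum1=31, sum2=111
Checksum = sum2·256 + sum1 = 111·256 + 31 = 28447 = 0x6F1F.

6F1F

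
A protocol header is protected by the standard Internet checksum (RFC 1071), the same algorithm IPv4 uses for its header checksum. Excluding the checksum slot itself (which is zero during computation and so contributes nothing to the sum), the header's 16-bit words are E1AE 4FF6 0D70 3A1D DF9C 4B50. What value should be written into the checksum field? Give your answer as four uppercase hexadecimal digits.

5BE0

One's-complement addition (fold any carry out of bit 15 back into bit 0):
  0xE1AE + 0x4FF6 = 0x131A4 → wrap carry → 0x31A5
  0x31A5 + 0x0D70 = 0x03F15
  0x3F15 + 0x3A1D = 0x07932
  0x7932 + 0xDF9C = 0x158CE → wrap carry → 0x58CF
  0x58CF + 0x4B50 = 0x0A41F
One's-complement sum = 0xA41F.
Checksum = ~0xA41F & 0xFFFF = 0x5BE0.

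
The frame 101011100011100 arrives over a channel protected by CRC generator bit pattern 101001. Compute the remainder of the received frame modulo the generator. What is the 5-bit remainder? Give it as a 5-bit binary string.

10101

Modulo-2 division of 101011100011100 by 101001:
  pos 0: 101011 XOR 101001 = 000010
  pos 4: 101000 XOR 101001 = 000001
  pos 9: 111100 XOR 101001 = 010101
Remainder = 10101 (nonzero — an error is detected).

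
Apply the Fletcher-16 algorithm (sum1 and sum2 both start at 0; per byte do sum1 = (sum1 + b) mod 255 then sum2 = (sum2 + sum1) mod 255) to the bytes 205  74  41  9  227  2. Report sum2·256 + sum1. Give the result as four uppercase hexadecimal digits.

Running sums (mod 255):
  after byte 0 (205): sum1=205, sum2=205
  after byte 1 (74): sum1=24, sum2=229
  after byte 2 (41): sum1=65, sum2=39
  after byte 3 (9): sum1=74, sum2=113
  after byte 4 (227): sum1=46, sum2=159
  after byte 5 (2): sum1=48, sum2=207
Checksum = sum2·256 + sum1 = 207·256 + 48 = 53040 = 0xCF30.

CF30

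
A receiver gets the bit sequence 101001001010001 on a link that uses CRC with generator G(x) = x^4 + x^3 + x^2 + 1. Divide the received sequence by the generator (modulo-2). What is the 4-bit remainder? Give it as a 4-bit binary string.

Modulo-2 division of 101001001010001 by 11101:
  pos 0: 10100 XOR 11101 = 01001
  pos 1: 10011 XOR 11101 = 01110
  pos 2: 11100 XOR 11101 = 00001
  pos 6: 10101 XOR 11101 = 01000
  pos 7: 10000 XOR 11101 = 01101
  pos 8: 11010 XOR 11101 = 00111
  pos 10: 11101 XOR 11101 = 00000
Remainder = 0000 (zero — the frame passes the CRC check).

0000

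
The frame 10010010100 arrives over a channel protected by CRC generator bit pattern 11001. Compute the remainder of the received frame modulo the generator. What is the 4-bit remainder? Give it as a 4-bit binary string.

0000

Modulo-2 division of 10010010100 by 11001:
  pos 0: 10010 XOR 11001 = 01011
  pos 1: 10110 XOR 11001 = 01111
  pos 2: 11111 XOR 11001 = 00110
  pos 4: 11001 XOR 11001 = 00000
Remainder = 0000 (zero — the frame passes the CRC check).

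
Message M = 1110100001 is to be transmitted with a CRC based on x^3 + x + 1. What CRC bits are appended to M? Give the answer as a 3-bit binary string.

011

Append 3 zeros: 1110100001000. Divide by 1011 (XOR where the leading bit is 1):
  pos 0: 1110 XOR 1011 = 0101
  pos 1: 1011 XOR 1011 = 0000
  pos 9: 1000 XOR 1011 = 0011
Remainder (last 3 bits) = 011. This is the CRC / FCS.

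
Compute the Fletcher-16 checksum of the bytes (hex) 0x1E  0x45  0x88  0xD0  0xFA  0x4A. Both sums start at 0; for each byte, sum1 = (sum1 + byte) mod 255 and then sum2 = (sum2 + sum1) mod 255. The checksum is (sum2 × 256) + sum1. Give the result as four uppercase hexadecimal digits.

Running sums (mod 255):
  after byte 0 (0x1E): sum1=30, sum2=30
  after byte 1 (0x45): sum1=99, sum2=129
  after byte 2 (0x88): sum1=235, sum2=109
  after byte 3 (0xD0): sum1=188, sum2=42
  after byte 4 (0xFA): sum1=183, sum2=225
  after byte 5 (0x4A): sum1=2, sum2=227
Checksum = sum2·256 + sum1 = 227·256 + 2 = 58114 = 0xE302.

E302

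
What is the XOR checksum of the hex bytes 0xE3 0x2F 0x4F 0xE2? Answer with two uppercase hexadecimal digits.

XOR the bytes together:
  start with 0xE3
  0xE3 ⊕ 0x2F = 0xCC
  0xCC ⊕ 0x4F = 0x83
  0x83 ⊕ 0xE2 = 0x61

61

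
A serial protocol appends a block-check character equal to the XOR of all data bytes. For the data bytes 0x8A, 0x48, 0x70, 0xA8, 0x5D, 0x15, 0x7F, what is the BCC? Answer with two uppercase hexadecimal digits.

2D

XOR the bytes together:
  start with 0x8A
  0x8A ⊕ 0x48 = 0xC2
  0xC2 ⊕ 0x70 = 0xB2
  0xB2 ⊕ 0xA8 = 0x1A
  0x1A ⊕ 0x5D = 0x47
  0x47 ⊕ 0x15 = 0x52
  0x52 ⊕ 0x7F = 0x2D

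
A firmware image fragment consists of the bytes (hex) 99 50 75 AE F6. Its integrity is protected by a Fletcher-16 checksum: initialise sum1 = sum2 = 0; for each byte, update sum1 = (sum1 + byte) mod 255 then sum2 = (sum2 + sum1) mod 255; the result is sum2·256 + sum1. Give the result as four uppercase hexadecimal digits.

F505

Running sums (mod 255):
  after byte 0 (99): sum1=153, sum2=153
  after byte 1 (50): sum1=233, sum2=131
  after byte 2 (75): sum1=95, sum2=226
  after byte 3 (AE): sum1=14, sum2=240
  after byte 4 (F6): sum1=5, sum2=245
Checksum = sum2·256 + sum1 = 245·256 + 5 = 62725 = 0xF505.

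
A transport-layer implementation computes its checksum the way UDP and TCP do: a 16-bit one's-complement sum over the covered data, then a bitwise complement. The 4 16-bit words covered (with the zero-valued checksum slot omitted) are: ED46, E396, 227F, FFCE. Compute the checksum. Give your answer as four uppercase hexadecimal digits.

0CD4

One's-complement addition (fold any carry out of bit 15 back into bit 0):
  0xED46 + 0xE396 = 0x1D0DC → wrap carry → 0xD0DD
  0xD0DD + 0x227F = 0x0F35C
  0xF35C + 0xFFCE = 0x1F32A → wrap carry → 0xF32B
One's-complement sum = 0xF32B.
Checksum = ~0xF32B & 0xFFFF = 0x0CD4.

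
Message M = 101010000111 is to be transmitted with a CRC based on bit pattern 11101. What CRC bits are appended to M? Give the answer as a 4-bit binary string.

Append 4 zeros: 1010100001110000. Divide by 11101 (XOR where the leading bit is 1):
  pos 0: 10101 XOR 11101 = 01000
  pos 1: 10000 XOR 11101 = 01101
  pos 2: 11010 XOR 11101 = 00111
  pos 4: 11100 XOR 11101 = 00001
  pos 8: 11110 XOR 11101 = 00011
  pos 11: 11000 XOR 11101 = 00101
Remainder (last 4 bits) = 0101. This is the CRC / FCS.

0101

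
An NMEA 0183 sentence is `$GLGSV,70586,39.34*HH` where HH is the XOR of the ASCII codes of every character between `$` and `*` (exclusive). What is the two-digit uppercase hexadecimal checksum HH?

XOR the ASCII codes of the payload characters:
  'G' = 0x47 → acc = 0x47
  'L' = 0x4C → acc = 0x0B
  'G' = 0x47 → acc = 0x4C
  'S' = 0x53 → acc = 0x1F
  'V' = 0x56 → acc = 0x49
  ',' = 0x2C → acc = 0x65
  '7' = 0x37 → acc = 0x52
  '0' = 0x30 → acc = 0x62
  '5' = 0x35 → acc = 0x57
  '8' = 0x38 → acc = 0x6F
  '6' = 0x36 → acc = 0x59
  ',' = 0x2C → acc = 0x75
  '3' = 0x33 → acc = 0x46
  '9' = 0x39 → acc = 0x7F
  '.' = 0x2E → acc = 0x51
  '3' = 0x33 → acc = 0x62
  '4' = 0x34 → acc = 0x56
Checksum = 0x56.

56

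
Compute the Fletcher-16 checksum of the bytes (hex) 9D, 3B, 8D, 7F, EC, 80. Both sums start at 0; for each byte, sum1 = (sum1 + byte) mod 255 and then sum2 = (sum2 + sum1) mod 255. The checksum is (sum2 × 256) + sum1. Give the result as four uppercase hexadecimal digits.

E853

Running sums (mod 255):
  after byte 0 (9D): sum1=157, sum2=157
  after byte 1 (3B): sum1=216, sum2=118
  after byte 2 (8D): sum1=102, sum2=220
  after byte 3 (7F): sum1=229, sum2=194
  after byte 4 (EC): sum1=210, sum2=149
  after byte 5 (80): sum1=83, sum2=232
Checksum = sum2·256 + sum1 = 232·256 + 83 = 59475 = 0xE853.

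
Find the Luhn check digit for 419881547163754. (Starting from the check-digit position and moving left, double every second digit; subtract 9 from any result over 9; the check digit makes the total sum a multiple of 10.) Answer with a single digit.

1

Partial digits right→left: 4 5 7 3 6 1 7 4 5 1 8 8 9 1 4
Double every second digit counting from the check-digit position (so the 1st, 3rd, 5th, ... of the partial from the right).
  doubled (with −9 where >9): 8 5 3 5 1 7 9 8 → sum 46
  kept as-is: 5 3 1 4 1 8 1 → sum 23
Total = 46 + 23 = 69.
Check digit = (10 − (69 mod 10)) mod 10 = 1.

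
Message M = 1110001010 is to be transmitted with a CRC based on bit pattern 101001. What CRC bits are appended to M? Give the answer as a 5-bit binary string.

Append 5 zeros: 111000101000000. Divide by 101001 (XOR where the leading bit is 1):
  pos 0: 111000 XOR 101001 = 010001
  pos 1: 100011 XOR 101001 = 001010
  pos 3: 101001 XOR 101001 = 000000
Remainder (last 5 bits) = 00000. This is the CRC / FCS.

00000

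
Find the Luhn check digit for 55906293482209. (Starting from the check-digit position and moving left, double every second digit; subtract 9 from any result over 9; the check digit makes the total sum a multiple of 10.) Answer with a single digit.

4

Partial digits right→left: 9 0 2 2 8 4 3 9 2 6 0 9 5 5
Double every second digit counting from the check-digit position (so the 1st, 3rd, 5th, ... of the partial from the right).
  doubled (with −9 where >9): 9 4 7 6 4 0 1 → sum 31
  kept as-is: 0 2 4 9 6 9 5 → sum 35
Total = 31 + 35 = 66.
Check digit = (10 − (66 mod 10)) mod 10 = 4.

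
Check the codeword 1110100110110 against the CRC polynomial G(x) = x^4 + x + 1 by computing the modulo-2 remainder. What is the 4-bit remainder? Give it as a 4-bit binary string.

0000

Modulo-2 division of 1110100110110 by 10011:
  pos 0: 11101 XOR 10011 = 01110
  pos 1: 11100 XOR 10011 = 01111
  pos 2: 11110 XOR 10011 = 01101
  pos 3: 11011 XOR 10011 = 01000
  pos 4: 10001 XOR 10011 = 00010
  pos 7: 10011 XOR 10011 = 00000
Remainder = 0000 (zero — the frame passes the CRC check).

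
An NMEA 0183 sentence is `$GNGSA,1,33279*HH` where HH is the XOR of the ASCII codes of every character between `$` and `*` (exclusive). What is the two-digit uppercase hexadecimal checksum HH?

XOR the ASCII codes of the payload characters:
  'G' = 0x47 → acc = 0x47
  'N' = 0x4E → acc = 0x09
  'G' = 0x47 → acc = 0x4E
  'S' = 0x53 → acc = 0x1D
  'A' = 0x41 → acc = 0x5C
  ',' = 0x2C → acc = 0x70
  '1' = 0x31 → acc = 0x41
  ',' = 0x2C → acc = 0x6D
  '3' = 0x33 → acc = 0x5E
  '3' = 0x33 → acc = 0x6D
  '2' = 0x32 → acc = 0x5F
  '7' = 0x37 → acc = 0x68
  '9' = 0x39 → acc = 0x51
Checksum = 0x51.

51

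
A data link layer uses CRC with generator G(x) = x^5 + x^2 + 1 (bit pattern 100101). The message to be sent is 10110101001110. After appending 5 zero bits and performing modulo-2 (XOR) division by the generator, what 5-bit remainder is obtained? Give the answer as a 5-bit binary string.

Append 5 zeros: 1011010100111000000. Divide by 100101 (XOR where the leading bit is 1):
  pos 0: 101101 XOR 100101 = 001000
  pos 2: 100001 XOR 100101 = 000100
  pos 5: 100001 XOR 100101 = 000100
  pos 8: 100110 XOR 100101 = 000011
  pos 12: 110000 XOR 100101 = 010101
  pos 13: 101010 XOR 100101 = 001111
Remainder (last 5 bits) = 01111. This is the CRC / FCS.

01111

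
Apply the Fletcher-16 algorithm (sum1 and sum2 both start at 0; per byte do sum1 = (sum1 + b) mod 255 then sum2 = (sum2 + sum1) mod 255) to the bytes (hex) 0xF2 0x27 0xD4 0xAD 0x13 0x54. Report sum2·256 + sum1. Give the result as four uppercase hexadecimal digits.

4C04

Running sums (mod 255):
  after byte 0 (0xF2): sum1=242, sum2=242
  after byte 1 (0x27): sum1=26, sum2=13
  after byte 2 (0xD4): sum1=238, sum2=251
  after byte 3 (0xAD): sum1=156, sum2=152
  after byte 4 (0x13): sum1=175, sum2=72
  after byte 5 (0x54): sum1=4, sum2=76
Checksum = sum2·256 + sum1 = 76·256 + 4 = 19460 = 0x4C04.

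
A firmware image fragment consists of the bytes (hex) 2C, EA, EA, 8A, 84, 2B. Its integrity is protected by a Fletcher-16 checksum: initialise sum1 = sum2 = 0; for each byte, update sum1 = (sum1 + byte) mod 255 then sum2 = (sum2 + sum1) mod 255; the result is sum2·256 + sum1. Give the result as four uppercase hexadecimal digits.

Running sums (mod 255):
  after byte 0 (2C): sum1=44, sum2=44
  after byte 1 (EA): sum1=23, sum2=67
  after byte 2 (EA): sum1=2, sum2=69
  after byte 3 (8A): sum1=140, sum2=209
  after byte 4 (84): sum1=17, sum2=226
  after byte 5 (2B): sum1=60, sum2=31
Checksum = sum2·256 + sum1 = 31·256 + 60 = 7996 = 0x1F3C.

1F3C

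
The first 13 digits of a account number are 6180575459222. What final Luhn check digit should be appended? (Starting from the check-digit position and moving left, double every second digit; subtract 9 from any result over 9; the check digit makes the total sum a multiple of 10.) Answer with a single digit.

6

Partial digits right→left: 2 2 2 9 5 4 5 7 5 0 8 1 6
Double every second digit counting from the check-digit position (so the 1st, 3rd, 5th, ... of the partial from the right).
  doubled (with −9 where >9): 4 4 1 1 1 7 3 → sum 21
  kept as-is: 2 9 4 7 0 1 → sum 23
Total = 21 + 23 = 44.
Check digit = (10 − (44 mod 10)) mod 10 = 6.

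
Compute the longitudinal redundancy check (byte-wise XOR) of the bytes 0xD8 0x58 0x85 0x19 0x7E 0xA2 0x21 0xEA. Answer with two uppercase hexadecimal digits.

XOR the bytes together:
  start with 0xD8
  0xD8 ⊕ 0x58 = 0x80
  0x80 ⊕ 0x85 = 0x05
  0x05 ⊕ 0x19 = 0x1C
  0x1C ⊕ 0x7E = 0x62
  0x62 ⊕ 0xA2 = 0xC0
  0xC0 ⊕ 0x21 = 0xE1
  0xE1 ⊕ 0xEA = 0x0B

0B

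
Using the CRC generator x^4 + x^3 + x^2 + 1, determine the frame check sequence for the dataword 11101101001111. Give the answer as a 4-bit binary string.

1010

Append 4 zeros: 111011010011110000. Divide by 11101 (XOR where the leading bit is 1):
  pos 0: 11101 XOR 11101 = 00000
  pos 5: 10100 XOR 11101 = 01001
  pos 6: 10011 XOR 11101 = 01110
  pos 7: 11101 XOR 11101 = 00000
  pos 12: 11000 XOR 11101 = 00101
Remainder (last 4 bits) = 1010. This is the CRC / FCS.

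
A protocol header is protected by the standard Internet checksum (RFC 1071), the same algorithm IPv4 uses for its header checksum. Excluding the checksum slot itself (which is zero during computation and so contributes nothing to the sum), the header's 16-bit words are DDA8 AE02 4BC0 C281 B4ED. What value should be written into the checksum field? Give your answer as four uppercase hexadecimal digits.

One's-complement addition (fold any carry out of bit 15 back into bit 0):
  0xDDA8 + 0xAE02 = 0x18BAA → wrap carry → 0x8BAB
  0x8BAB + 0x4BC0 = 0x0D76B
  0xD76B + 0xC281 = 0x199EC → wrap carry → 0x99ED
  0x99ED + 0xB4ED = 0x14EDA → wrap carry → 0x4EDB
One's-complement sum = 0x4EDB.
Checksum = ~0x4EDB & 0xFFFF = 0xB124.

B124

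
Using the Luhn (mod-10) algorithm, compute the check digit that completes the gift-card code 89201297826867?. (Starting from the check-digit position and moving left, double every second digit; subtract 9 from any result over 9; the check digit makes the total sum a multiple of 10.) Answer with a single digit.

Partial digits right→left: 7 6 8 6 2 8 7 9 2 1 0 2 9 8
Double every second digit counting from the check-digit position (so the 1st, 3rd, 5th, ... of the partial from the right).
  doubled (with −9 where >9): 5 7 4 5 4 0 9 → sum 34
  kept as-is: 6 6 8 9 1 2 8 → sum 40
Total = 34 + 40 = 74.
Check digit = (10 − (74 mod 10)) mod 10 = 6.

6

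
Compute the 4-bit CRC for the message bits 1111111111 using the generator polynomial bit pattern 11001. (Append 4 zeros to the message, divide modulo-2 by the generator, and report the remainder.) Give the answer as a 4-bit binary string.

Append 4 zeros: 11111111110000. Divide by 11001 (XOR where the leading bit is 1):
  pos 0: 11111 XOR 11001 = 00110
  pos 2: 11011 XOR 11001 = 00010
  pos 5: 10111 XOR 11001 = 01110
  pos 6: 11100 XOR 11001 = 00101
  pos 8: 10100 XOR 11001 = 01101
  pos 9: 11010 XOR 11001 = 00011
Remainder (last 4 bits) = 0011. This is the CRC / FCS.

0011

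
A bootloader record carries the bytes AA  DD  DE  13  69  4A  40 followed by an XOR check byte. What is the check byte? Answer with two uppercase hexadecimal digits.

D9

XOR the bytes together:
  start with 0xAA
  0xAA ⊕ 0xDD = 0x77
  0x77 ⊕ 0xDE = 0xA9
  0xA9 ⊕ 0x13 = 0xBA
  0xBA ⊕ 0x69 = 0xD3
  0xD3 ⊕ 0x4A = 0x99
  0x99 ⊕ 0x40 = 0xD9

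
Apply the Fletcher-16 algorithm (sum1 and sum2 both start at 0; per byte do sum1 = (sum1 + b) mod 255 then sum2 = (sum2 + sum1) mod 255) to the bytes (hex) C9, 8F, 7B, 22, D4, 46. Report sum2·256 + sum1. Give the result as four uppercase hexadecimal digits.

CC12

Running sums (mod 255):
  after byte 0 (C9): sum1=201, sum2=201
  after byte 1 (8F): sum1=89, sum2=35
  after byte 2 (7B): sum1=212, sum2=247
  after byte 3 (22): sum1=246, sum2=238
  after byte 4 (D4): sum1=203, sum2=186
  after byte 5 (46): sum1=18, sum2=204
Checksum = sum2·256 + sum1 = 204·256 + 18 = 52242 = 0xCC12.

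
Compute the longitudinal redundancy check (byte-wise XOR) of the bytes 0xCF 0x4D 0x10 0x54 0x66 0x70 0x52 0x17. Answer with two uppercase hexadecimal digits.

95

XOR the bytes together:
  start with 0xCF
  0xCF ⊕ 0x4D = 0x82
  0x82 ⊕ 0x10 = 0x92
  0x92 ⊕ 0x54 = 0xC6
  0xC6 ⊕ 0x66 = 0xA0
  0xA0 ⊕ 0x70 = 0xD0
  0xD0 ⊕ 0x52 = 0x82
  0x82 ⊕ 0x17 = 0x95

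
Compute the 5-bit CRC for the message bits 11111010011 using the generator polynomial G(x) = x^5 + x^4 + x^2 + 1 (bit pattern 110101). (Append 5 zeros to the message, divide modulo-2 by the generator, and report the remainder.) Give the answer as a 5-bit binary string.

10111

Append 5 zeros: 1111101001100000. Divide by 110101 (XOR where the leading bit is 1):
  pos 0: 111110 XOR 110101 = 001011
  pos 2: 101110 XOR 110101 = 011011
  pos 3: 110110 XOR 110101 = 000011
  pos 7: 111100 XOR 110101 = 001001
  pos 9: 100100 XOR 110101 = 010001
  pos 10: 100010 XOR 110101 = 010111
Remainder (last 5 bits) = 10111. This is the CRC / FCS.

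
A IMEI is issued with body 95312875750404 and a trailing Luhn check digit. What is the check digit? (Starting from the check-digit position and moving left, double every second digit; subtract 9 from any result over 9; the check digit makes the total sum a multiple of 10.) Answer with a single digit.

Partial digits right→left: 4 0 4 0 5 7 5 7 8 2 1 3 5 9
Double every second digit counting from the check-digit position (so the 1st, 3rd, 5th, ... of the partial from the right).
  doubled (with −9 where >9): 8 8 1 1 7 2 1 → sum 28
  kept as-is: 0 0 7 7 2 3 9 → sum 28
Total = 28 + 28 = 56.
Check digit = (10 − (56 mod 10)) mod 10 = 4.

4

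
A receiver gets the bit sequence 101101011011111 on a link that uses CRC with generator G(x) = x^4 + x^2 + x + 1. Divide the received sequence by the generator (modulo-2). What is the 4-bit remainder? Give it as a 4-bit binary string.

1110

Modulo-2 division of 101101011011111 by 10111:
  pos 0: 10110 XOR 10111 = 00001
  pos 4: 11011 XOR 10111 = 01100
  pos 5: 11000 XOR 10111 = 01111
  pos 6: 11111 XOR 10111 = 01000
  pos 7: 10001 XOR 10111 = 00110
  pos 9: 11011 XOR 10111 = 01100
  pos 10: 11001 XOR 10111 = 01110
Remainder = 1110 (nonzero — an error is detected).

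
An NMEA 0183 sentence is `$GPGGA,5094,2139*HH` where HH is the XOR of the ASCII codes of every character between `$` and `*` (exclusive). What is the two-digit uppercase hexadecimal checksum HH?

XOR the ASCII codes of the payload characters:
  'G' = 0x47 → acc = 0x47
  'P' = 0x50 → acc = 0x17
  'G' = 0x47 → acc = 0x50
  'G' = 0x47 → acc = 0x17
  'A' = 0x41 → acc = 0x56
  ',' = 0x2C → acc = 0x7A
  '5' = 0x35 → acc = 0x4F
  '0' = 0x30 → acc = 0x7F
  '9' = 0x39 → acc = 0x46
  '4' = 0x34 → acc = 0x72
  ',' = 0x2C → acc = 0x5E
  '2' = 0x32 → acc = 0x6C
  '1' = 0x31 → acc = 0x5D
  '3' = 0x33 → acc = 0x6E
  '9' = 0x39 → acc = 0x57
Checksum = 0x57.

57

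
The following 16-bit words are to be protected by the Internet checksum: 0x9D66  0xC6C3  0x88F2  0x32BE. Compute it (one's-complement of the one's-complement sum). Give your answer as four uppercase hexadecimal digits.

One's-complement addition (fold any carry out of bit 15 back into bit 0):
  0x9D66 + 0xC6C3 = 0x16429 → wrap carry → 0x642A
  0x642A + 0x88F2 = 0x0ED1C
  0xED1C + 0x32BE = 0x11FDA → wrap carry → 0x1FDB
One's-complement sum = 0x1FDB.
Checksum = ~0x1FDB & 0xFFFF = 0xE024.

E024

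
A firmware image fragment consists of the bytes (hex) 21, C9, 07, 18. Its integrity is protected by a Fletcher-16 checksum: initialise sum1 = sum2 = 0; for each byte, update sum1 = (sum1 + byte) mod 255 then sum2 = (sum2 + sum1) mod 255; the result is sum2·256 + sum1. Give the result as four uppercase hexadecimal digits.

080A

Running sums (mod 255):
  after byte 0 (21): sum1=33, sum2=33
  after byte 1 (C9): sum1=234, sum2=12
  after byte 2 (07): sum1=241, sum2=253
  after byte 3 (18): sum1=10, sum2=8
Checksum = sum2·256 + sum1 = 8·256 + 10 = 2058 = 0x080A.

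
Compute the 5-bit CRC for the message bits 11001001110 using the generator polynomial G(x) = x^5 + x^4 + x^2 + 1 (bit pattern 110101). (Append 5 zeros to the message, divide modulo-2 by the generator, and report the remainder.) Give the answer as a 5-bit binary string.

10111

Append 5 zeros: 1100100111000000. Divide by 110101 (XOR where the leading bit is 1):
  pos 0: 110010 XOR 110101 = 000111
  pos 3: 111011 XOR 110101 = 001110
  pos 5: 111010 XOR 110101 = 001111
  pos 7: 111100 XOR 110101 = 001001
  pos 9: 100100 XOR 110101 = 010001
  pos 10: 100010 XOR 110101 = 010111
Remainder (last 5 bits) = 10111. This is the CRC / FCS.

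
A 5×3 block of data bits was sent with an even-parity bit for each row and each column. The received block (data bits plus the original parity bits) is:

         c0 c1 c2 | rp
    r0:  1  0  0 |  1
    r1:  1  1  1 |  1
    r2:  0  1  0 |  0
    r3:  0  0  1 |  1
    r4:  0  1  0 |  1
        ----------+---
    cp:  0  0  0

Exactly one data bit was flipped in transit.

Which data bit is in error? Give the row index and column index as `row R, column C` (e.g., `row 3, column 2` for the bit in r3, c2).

Recompute each row's even parity and compare to rp:
  r0: data parity 1, sent rp 1 → ok
  r1: data parity 1, sent rp 1 → ok
  r2: data parity 1, sent rp 0 → mismatch
  r3: data parity 1, sent rp 1 → ok
  r4: data parity 1, sent rp 1 → ok
Recompute each column's even parity and compare to cp:
  c0: data parity 0, sent cp 0 → ok
  c1: data parity 1, sent cp 0 → mismatch
  c2: data parity 0, sent cp 0 → ok
Exactly one row (r2) and one column (c1) fail → the flipped bit is at their intersection.

row 2, column 1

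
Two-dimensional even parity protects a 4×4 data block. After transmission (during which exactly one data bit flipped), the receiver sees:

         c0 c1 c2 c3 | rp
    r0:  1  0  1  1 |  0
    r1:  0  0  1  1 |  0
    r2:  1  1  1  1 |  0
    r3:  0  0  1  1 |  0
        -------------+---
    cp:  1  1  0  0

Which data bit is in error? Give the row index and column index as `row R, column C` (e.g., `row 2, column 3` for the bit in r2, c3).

row 0, column 0

Recompute each row's even parity and compare to rp:
  r0: data parity 1, sent rp 0 → mismatch
  r1: data parity 0, sent rp 0 → ok
  r2: data parity 0, sent rp 0 → ok
  r3: data parity 0, sent rp 0 → ok
Recompute each column's even parity and compare to cp:
  c0: data parity 0, sent cp 1 → mismatch
  c1: data parity 1, sent cp 1 → ok
  c2: data parity 0, sent cp 0 → ok
  c3: data parity 0, sent cp 0 → ok
Exactly one row (r0) and one column (c0) fail → the flipped bit is at their intersection.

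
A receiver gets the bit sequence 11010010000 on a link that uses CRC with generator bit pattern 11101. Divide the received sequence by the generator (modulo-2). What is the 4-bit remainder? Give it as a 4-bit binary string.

0000

Modulo-2 division of 11010010000 by 11101:
  pos 0: 11010 XOR 11101 = 00111
  pos 2: 11101 XOR 11101 = 00000
Remainder = 0000 (zero — the frame passes the CRC check).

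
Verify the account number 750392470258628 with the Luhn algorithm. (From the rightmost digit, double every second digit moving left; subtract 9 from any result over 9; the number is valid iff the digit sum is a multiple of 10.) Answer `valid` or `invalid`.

From the right, keep odd positions and double even positions (subtract 9 from any doubled value over 9):
  doubled (positions 2,4,...): 4 7 4 5 4 6 1 → sum 31
  kept (positions 1,3,...): 8 6 5 0 4 9 0 7 → sum 39
Total = 70.
70 mod 10 = 0, so the number is valid.

valid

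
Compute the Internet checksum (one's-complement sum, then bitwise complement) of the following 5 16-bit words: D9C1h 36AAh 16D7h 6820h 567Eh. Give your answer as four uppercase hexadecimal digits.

1A1E

One's-complement addition (fold any carry out of bit 15 back into bit 0):
  0xD9C1 + 0x36AA = 0x1106B → wrap carry → 0x106C
  0x106C + 0x16D7 = 0x02743
  0x2743 + 0x6820 = 0x08F63
  0x8F63 + 0x567E = 0x0E5E1
One's-complement sum = 0xE5E1.
Checksum = ~0xE5E1 & 0xFFFF = 0x1A1E.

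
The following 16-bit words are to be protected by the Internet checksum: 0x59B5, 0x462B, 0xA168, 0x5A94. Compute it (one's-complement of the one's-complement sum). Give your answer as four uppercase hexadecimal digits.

One's-complement addition (fold any carry out of bit 15 back into bit 0):
  0x59B5 + 0x462B = 0x09FE0
  0x9FE0 + 0xA168 = 0x14148 → wrap carry → 0x4149
  0x4149 + 0x5A94 = 0x09BDD
One's-complement sum = 0x9BDD.
Checksum = ~0x9BDD & 0xFFFF = 0x6422.

6422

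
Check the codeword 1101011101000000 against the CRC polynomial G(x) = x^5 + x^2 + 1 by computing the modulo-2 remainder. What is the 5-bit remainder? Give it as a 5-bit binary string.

Modulo-2 division of 1101011101000000 by 100101:
  pos 0: 110101 XOR 100101 = 010000
  pos 1: 100001 XOR 100101 = 000100
  pos 4: 100101 XOR 100101 = 000000
Remainder = 00000 (zero — the frame passes the CRC check).

00000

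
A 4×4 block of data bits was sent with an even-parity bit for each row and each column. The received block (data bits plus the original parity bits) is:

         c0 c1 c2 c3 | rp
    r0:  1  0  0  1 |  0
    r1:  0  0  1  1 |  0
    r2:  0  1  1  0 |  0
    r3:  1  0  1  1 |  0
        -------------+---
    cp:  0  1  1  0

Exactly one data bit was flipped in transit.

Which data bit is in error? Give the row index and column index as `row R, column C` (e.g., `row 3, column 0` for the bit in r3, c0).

row 3, column 3

Recompute each row's even parity and compare to rp:
  r0: data parity 0, sent rp 0 → ok
  r1: data parity 0, sent rp 0 → ok
  r2: data parity 0, sent rp 0 → ok
  r3: data parity 1, sent rp 0 → mismatch
Recompute each column's even parity and compare to cp:
  c0: data parity 0, sent cp 0 → ok
  c1: data parity 1, sent cp 1 → ok
  c2: data parity 1, sent cp 1 → ok
  c3: data parity 1, sent cp 0 → mismatch
Exactly one row (r3) and one column (c3) fail → the flipped bit is at their intersection.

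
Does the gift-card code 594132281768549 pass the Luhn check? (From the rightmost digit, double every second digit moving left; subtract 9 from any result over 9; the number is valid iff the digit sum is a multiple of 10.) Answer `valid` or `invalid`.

From the right, keep odd positions and double even positions (subtract 9 from any doubled value over 9):
  doubled (positions 2,4,...): 8 7 5 7 4 2 9 → sum 42
  kept (positions 1,3,...): 9 5 6 1 2 3 4 5 → sum 35
Total = 77.
77 mod 10 = 7, so the number is invalid.

invalid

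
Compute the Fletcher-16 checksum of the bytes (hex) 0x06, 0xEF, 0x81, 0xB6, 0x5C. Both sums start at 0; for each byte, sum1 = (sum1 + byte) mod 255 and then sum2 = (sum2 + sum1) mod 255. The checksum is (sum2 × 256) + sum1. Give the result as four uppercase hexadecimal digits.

2C8A

Running sums (mod 255):
  after byte 0 (0x06): sum1=6, sum2=6
  after byte 1 (0xEF): sum1=245, sum2=251
  after byte 2 (0x81): sum1=119, sum2=115
  after byte 3 (0xB6): sum1=46, sum2=161
  after byte 4 (0x5C): sum1=138, sum2=44
Checksum = sum2·256 + sum1 = 44·256 + 138 = 11402 = 0x2C8A.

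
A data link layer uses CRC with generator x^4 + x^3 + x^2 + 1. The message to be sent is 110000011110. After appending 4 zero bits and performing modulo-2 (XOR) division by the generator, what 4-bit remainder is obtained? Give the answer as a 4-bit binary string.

Append 4 zeros: 1100000111100000. Divide by 11101 (XOR where the leading bit is 1):
  pos 0: 11000 XOR 11101 = 00101
  pos 2: 10100 XOR 11101 = 01001
  pos 3: 10011 XOR 11101 = 01110
  pos 4: 11101 XOR 11101 = 00000
  pos 9: 11000 XOR 11101 = 00101
  pos 11: 10100 XOR 11101 = 01001
Remainder (last 4 bits) = 1001. This is the CRC / FCS.

1001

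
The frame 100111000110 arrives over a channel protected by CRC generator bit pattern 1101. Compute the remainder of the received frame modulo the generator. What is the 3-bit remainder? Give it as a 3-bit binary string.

100

Modulo-2 division of 100111000110 by 1101:
  pos 0: 1001 XOR 1101 = 0100
  pos 1: 1001 XOR 1101 = 0100
  pos 2: 1001 XOR 1101 = 0100
  pos 3: 1000 XOR 1101 = 0101
  pos 4: 1010 XOR 1101 = 0111
  pos 5: 1110 XOR 1101 = 0011
  pos 7: 1111 XOR 1101 = 0010
Remainder = 100 (nonzero — an error is detected).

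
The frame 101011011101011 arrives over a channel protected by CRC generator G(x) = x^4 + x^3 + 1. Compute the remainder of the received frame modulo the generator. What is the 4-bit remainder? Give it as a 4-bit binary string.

1000

Modulo-2 division of 101011011101011 by 11001:
  pos 0: 10101 XOR 11001 = 01100
  pos 1: 11001 XOR 11001 = 00000
  pos 7: 11101 XOR 11001 = 00100
  pos 9: 10001 XOR 11001 = 01000
  pos 10: 10001 XOR 11001 = 01000
Remainder = 1000 (nonzero — an error is detected).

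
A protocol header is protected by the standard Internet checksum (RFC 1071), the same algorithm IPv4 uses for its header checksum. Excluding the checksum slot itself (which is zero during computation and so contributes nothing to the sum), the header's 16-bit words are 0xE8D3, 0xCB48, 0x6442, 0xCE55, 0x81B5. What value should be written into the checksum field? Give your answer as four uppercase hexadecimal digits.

9795

One's-complement addition (fold any carry out of bit 15 back into bit 0):
  0xE8D3 + 0xCB48 = 0x1B41B → wrap carry → 0xB41C
  0xB41C + 0x6442 = 0x1185E → wrap carry → 0x185F
  0x185F + 0xCE55 = 0x0E6B4
  0xE6B4 + 0x81B5 = 0x16869 → wrap carry → 0x686A
One's-complement sum = 0x686A.
Checksum = ~0x686A & 0xFFFF = 0x9795.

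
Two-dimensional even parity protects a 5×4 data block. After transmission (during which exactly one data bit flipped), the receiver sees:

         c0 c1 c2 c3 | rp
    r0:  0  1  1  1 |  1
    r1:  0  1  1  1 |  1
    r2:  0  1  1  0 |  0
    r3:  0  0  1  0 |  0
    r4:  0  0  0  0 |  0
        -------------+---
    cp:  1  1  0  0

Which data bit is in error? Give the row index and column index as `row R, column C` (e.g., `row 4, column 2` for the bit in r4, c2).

row 3, column 0

Recompute each row's even parity and compare to rp:
  r0: data parity 1, sent rp 1 → ok
  r1: data parity 1, sent rp 1 → ok
  r2: data parity 0, sent rp 0 → ok
  r3: data parity 1, sent rp 0 → mismatch
  r4: data parity 0, sent rp 0 → ok
Recompute each column's even parity and compare to cp:
  c0: data parity 0, sent cp 1 → mismatch
  c1: data parity 1, sent cp 1 → ok
  c2: data parity 0, sent cp 0 → ok
  c3: data parity 0, sent cp 0 → ok
Exactly one row (r3) and one column (c0) fail → the flipped bit is at their intersection.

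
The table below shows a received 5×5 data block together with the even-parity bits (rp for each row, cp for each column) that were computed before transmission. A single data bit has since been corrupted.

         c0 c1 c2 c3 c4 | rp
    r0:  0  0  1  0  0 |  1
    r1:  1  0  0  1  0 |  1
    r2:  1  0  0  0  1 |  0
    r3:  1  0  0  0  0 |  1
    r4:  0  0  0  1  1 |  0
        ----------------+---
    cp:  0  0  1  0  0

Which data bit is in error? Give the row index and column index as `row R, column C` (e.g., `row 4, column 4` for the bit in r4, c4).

Recompute each row's even parity and compare to rp:
  r0: data parity 1, sent rp 1 → ok
  r1: data parity 0, sent rp 1 → mismatch
  r2: data parity 0, sent rp 0 → ok
  r3: data parity 1, sent rp 1 → ok
  r4: data parity 0, sent rp 0 → ok
Recompute each column's even parity and compare to cp:
  c0: data parity 1, sent cp 0 → mismatch
  c1: data parity 0, sent cp 0 → ok
  c2: data parity 1, sent cp 1 → ok
  c3: data parity 0, sent cp 0 → ok
  c4: data parity 0, sent cp 0 → ok
Exactly one row (r1) and one column (c0) fail → the flipped bit is at their intersection.

row 1, column 0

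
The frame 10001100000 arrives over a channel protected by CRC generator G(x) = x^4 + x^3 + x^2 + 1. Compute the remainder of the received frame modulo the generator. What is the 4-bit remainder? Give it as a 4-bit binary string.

Modulo-2 division of 10001100000 by 11101:
  pos 0: 10001 XOR 11101 = 01100
  pos 1: 11001 XOR 11101 = 00100
  pos 3: 10000 XOR 11101 = 01101
  pos 4: 11010 XOR 11101 = 00111
  pos 6: 11100 XOR 11101 = 00001
Remainder = 0001 (nonzero — an error is detected).

0001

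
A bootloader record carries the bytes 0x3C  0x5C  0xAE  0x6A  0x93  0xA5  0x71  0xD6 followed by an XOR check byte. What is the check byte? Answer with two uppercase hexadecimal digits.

XOR the bytes together:
  start with 0x3C
  0x3C ⊕ 0x5C = 0x60
  0x60 ⊕ 0xAE = 0xCE
  0xCE ⊕ 0x6A = 0xA4
  0xA4 ⊕ 0x93 = 0x37
  0x37 ⊕ 0xA5 = 0x92
  0x92 ⊕ 0x71 = 0xE3
  0xE3 ⊕ 0xD6 = 0x35

35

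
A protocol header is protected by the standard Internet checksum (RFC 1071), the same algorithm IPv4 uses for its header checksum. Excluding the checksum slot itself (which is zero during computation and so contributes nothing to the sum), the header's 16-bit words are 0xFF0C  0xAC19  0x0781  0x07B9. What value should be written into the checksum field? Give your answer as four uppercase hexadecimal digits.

One's-complement addition (fold any carry out of bit 15 back into bit 0):
  0xFF0C + 0xAC19 = 0x1AB25 → wrap carry → 0xAB26
  0xAB26 + 0x0781 = 0x0B2A7
  0xB2A7 + 0x07B9 = 0x0BA60
One's-complement sum = 0xBA60.
Checksum = ~0xBA60 & 0xFFFF = 0x459F.

459F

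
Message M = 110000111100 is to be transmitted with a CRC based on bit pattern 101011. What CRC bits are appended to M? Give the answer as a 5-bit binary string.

00101

Append 5 zeros: 11000011110000000. Divide by 101011 (XOR where the leading bit is 1):
  pos 0: 110000 XOR 101011 = 011011
  pos 1: 110111 XOR 101011 = 011100
  pos 2: 111001 XOR 101011 = 010010
  pos 3: 100101 XOR 101011 = 001110
  pos 5: 111010 XOR 101011 = 010001
  pos 6: 100010 XOR 101011 = 001001
  pos 8: 100100 XOR 101011 = 001111
  pos 10: 111100 XOR 101011 = 010111
  pos 11: 101110 XOR 101011 = 000101
Remainder (last 5 bits) = 00101. This is the CRC / FCS.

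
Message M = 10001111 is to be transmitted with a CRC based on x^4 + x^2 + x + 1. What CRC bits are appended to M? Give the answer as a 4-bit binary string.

0100

Append 4 zeros: 100011110000. Divide by 10111 (XOR where the leading bit is 1):
  pos 0: 10001 XOR 10111 = 00110
  pos 2: 11011 XOR 10111 = 01100
  pos 3: 11001 XOR 10111 = 01110
  pos 4: 11100 XOR 10111 = 01011
  pos 5: 10110 XOR 10111 = 00001
Remainder (last 4 bits) = 0100. This is the CRC / FCS.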